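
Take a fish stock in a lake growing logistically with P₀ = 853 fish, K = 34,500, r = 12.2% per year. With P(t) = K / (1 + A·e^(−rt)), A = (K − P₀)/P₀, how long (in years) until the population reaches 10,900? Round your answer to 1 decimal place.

t ≈ 23.8 years

A = (34500 − 853)/853 = 39.44549
10900 = 34500/(1 + 39.44549·e^(−0.122t)) → 1 + 39.44549·e^(−0.122t) = 3.16514
e^(−0.122t) = 0.054889 → t = ln(18.21847)/0.122 = 2.90244/0.122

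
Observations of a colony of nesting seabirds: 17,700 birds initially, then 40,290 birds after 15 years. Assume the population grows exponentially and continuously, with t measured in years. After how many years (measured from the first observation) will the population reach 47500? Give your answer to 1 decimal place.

r = ln(40290/17700) / 15 ≈ 0.054836 per year
t = ln(47500/17700) / r = 0.98717 / 0.054836 ≈ 18.002

t ≈ 18.0 years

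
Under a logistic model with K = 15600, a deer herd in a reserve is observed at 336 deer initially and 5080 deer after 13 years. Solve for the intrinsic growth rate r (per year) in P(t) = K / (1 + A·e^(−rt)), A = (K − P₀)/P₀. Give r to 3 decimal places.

r ≈ 0.238 per year

A = (15600 − 336)/336 = 45.42857
5080 = 15600/(1 + 45.42857·e^(−r·13)) → e^(−13r) = (3.07087 − 1)/45.42857 = 0.045585
r = −ln(0.045585)/13 = 3.08817/13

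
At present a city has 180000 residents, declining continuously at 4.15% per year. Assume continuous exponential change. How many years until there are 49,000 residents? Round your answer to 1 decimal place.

t ≈ 31.4 years

49000 = 180000 · e^(-0.0415·t)
t = ln(49000/180000) / -0.0415 = ln(0.27222) / -0.0415 = -1.30114 / -0.0415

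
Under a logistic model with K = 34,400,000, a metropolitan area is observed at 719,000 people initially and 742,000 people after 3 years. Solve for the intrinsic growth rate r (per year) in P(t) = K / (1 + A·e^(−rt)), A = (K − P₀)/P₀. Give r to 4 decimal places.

A = (34400000 − 719000)/719000 = 46.84423
742000 = 34400000/(1 + 46.84423·e^(−r·3)) → e^(−3r) = (46.36119 − 1)/46.84423 = 0.968341
r = −ln(0.968341)/3 = 0.03217/3

r ≈ 0.0107 per year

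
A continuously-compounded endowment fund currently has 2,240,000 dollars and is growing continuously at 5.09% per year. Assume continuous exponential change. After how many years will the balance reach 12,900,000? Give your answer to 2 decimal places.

12900000 = 2240000 · e^(0.0509·t)
t = ln(12900000/2240000) / 0.0509 = ln(5.75893) / 0.0509 = 1.75075 / 0.0509

t ≈ 34.40 years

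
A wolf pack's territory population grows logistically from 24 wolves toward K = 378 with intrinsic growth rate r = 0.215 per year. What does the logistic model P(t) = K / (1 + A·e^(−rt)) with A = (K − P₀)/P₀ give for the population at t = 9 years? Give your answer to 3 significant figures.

≈ 121 wolves

A = (378 − 24)/24 = 14.75
P(9) = 378 / (1 + 14.75·e^(−0.215·9)) = 378 / (1 + 14.75·0.144424)
= 378 / 3.13026 ≈ 120.76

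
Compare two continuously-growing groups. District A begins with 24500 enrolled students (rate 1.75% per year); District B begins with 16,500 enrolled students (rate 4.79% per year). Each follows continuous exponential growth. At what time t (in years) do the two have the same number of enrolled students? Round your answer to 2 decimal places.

t ≈ 13.00 years

24500·e^(0.0175t) = 16500·e^(0.0479t)
24500/16500 = e^((0.0479 − 0.0175)t) → ln(1.48485) = 0.0304·t
t = 0.39531 / 0.0304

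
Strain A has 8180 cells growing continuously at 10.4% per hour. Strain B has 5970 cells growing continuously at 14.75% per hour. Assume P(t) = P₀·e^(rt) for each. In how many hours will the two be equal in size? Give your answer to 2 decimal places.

t ≈ 7.24 hours

8180·e^(0.104t) = 5970·e^(0.1475t)
8180/5970 = e^((0.1475 − 0.104)t) → ln(1.37018) = 0.0435·t
t = 0.31495 / 0.0435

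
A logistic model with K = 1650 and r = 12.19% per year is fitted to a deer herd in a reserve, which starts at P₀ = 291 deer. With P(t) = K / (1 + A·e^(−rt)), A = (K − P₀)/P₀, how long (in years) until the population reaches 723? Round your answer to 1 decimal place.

A = (1650 − 291)/291 = 4.6701
723 = 1650/(1 + 4.6701·e^(−0.1219t)) → 1 + 4.6701·e^(−0.1219t) = 2.28216
e^(−0.1219t) = 0.274546 → t = ln(3.64238)/0.1219 = 1.29264/0.1219

t ≈ 10.6 years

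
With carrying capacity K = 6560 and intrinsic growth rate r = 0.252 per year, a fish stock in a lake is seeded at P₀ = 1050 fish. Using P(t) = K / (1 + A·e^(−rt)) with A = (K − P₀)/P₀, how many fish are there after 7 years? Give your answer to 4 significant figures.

A = (6560 − 1050)/1050 = 5.24762
P(7) = 6560 / (1 + 5.24762·e^(−0.252·7)) = 6560 / (1 + 5.24762·0.171358)
= 6560 / 1.89922 ≈ 3454.05

≈ 3,454 fish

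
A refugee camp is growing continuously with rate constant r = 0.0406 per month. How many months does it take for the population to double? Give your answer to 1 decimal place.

doubling time ≈ 17.1 months

doubling time = ln(2) / |r| = 0.69315 / 0.0406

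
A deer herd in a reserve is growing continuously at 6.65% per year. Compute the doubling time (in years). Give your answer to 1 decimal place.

doubling time ≈ 10.4 years

doubling time = ln(2) / |r| = 0.69315 / 0.0665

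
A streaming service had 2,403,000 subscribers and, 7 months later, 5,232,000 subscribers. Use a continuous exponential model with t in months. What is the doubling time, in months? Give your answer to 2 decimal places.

r = ln(5232000/2403000) / 7 = ln(2.17728) / 7 ≈ 0.111154 per month
doubling time = ln 2 / |r| = 0.69315 / 0.111154

doubling time ≈ 6.24 months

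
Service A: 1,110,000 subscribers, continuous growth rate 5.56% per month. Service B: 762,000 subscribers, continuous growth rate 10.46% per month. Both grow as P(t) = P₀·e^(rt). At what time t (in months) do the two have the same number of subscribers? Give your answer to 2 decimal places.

1110000·e^(0.0556t) = 762000·e^(0.1046t)
1110000/762000 = e^((0.1046 − 0.0556)t) → ln(1.45669) = 0.049·t
t = 0.37617 / 0.049

t ≈ 7.68 months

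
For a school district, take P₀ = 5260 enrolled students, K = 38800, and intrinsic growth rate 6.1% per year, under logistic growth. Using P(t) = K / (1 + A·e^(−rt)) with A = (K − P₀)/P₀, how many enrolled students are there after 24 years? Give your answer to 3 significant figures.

≈ 15,700 enrolled students

A = (38800 − 5260)/5260 = 6.37643
P(24) = 38800 / (1 + 6.37643·e^(−0.061·24)) = 38800 / (1 + 6.37643·0.231309)
= 38800 / 2.47493 ≈ 15677.24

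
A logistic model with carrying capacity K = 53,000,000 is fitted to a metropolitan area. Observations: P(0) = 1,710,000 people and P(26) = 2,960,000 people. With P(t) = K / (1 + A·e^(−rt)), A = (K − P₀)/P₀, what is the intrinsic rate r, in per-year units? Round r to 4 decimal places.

r ≈ 0.0221 per year

A = (53000000 − 1710000)/1710000 = 29.99415
2960000 = 53000000/(1 + 29.99415·e^(−r·26)) → e^(−26r) = (17.90541 − 1)/29.99415 = 0.563623
r = −ln(0.563623)/26 = 0.57337/26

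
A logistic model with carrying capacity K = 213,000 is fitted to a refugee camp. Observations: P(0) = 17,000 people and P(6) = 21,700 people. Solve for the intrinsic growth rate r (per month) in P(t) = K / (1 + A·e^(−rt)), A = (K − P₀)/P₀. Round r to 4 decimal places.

r ≈ 0.0447 per month

A = (213000 − 17000)/17000 = 11.52941
21700 = 213000/(1 + 11.52941·e^(−r·6)) → e^(−6r) = (9.81567 − 1)/11.52941 = 0.764624
r = −ln(0.764624)/6 = 0.26837/6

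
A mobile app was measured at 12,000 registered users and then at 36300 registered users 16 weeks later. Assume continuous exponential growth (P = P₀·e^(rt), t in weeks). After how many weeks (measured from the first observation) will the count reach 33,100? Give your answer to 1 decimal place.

r = ln(36300/12000) / 16 ≈ 0.069182 per week
t = ln(33100/12000) / r = 1.01463 / 0.069182 ≈ 14.666

t ≈ 14.7 weeks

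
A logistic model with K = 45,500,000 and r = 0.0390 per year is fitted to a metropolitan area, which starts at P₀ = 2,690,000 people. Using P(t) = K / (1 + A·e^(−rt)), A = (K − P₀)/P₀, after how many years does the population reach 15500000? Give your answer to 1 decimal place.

t ≈ 54.0 years

A = (45500000 − 2690000)/2690000 = 15.9145
15500000 = 45500000/(1 + 15.9145·e^(−0.039t)) → 1 + 15.9145·e^(−0.039t) = 2.93548
e^(−0.039t) = 0.121618 → t = ln(8.22249)/0.039 = 2.10687/0.039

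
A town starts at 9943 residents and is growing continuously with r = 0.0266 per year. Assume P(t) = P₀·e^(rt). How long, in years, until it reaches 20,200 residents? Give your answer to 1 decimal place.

t ≈ 26.6 years

20200 = 9943 · e^(0.0266·t)
t = ln(20200/9943) / 0.0266 = ln(2.03158) / 0.0266 = 0.70881 / 0.0266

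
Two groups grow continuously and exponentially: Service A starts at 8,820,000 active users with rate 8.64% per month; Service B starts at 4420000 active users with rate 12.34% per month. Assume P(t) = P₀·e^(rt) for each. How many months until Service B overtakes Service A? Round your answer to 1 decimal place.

8820000·e^(0.0864t) = 4420000·e^(0.1234t)
8820000/4420000 = e^((0.1234 − 0.0864)t) → ln(1.99548) = 0.037·t
t = 0.69088 / 0.037

t ≈ 18.7 months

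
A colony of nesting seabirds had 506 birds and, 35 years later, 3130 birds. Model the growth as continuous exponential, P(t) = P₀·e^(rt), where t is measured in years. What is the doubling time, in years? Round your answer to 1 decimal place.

doubling time ≈ 13.3 years

r = ln(3130/506) / 35 = ln(6.18577) / 35 ≈ 0.052064 per year
doubling time = ln 2 / |r| = 0.69315 / 0.052064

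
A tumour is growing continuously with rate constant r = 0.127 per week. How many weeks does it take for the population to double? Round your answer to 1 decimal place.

doubling time = ln(2) / |r| = 0.69315 / 0.127

doubling time ≈ 5.5 weeks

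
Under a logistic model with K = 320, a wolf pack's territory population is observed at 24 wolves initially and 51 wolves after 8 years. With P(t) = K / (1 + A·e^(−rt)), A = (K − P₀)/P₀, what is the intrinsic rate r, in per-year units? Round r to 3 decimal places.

A = (320 − 24)/24 = 12.33333
51 = 320/(1 + 12.33333·e^(−r·8)) → e^(−8r) = (6.27451 − 1)/12.33333 = 0.427663
r = −ln(0.427663)/8 = 0.84942/8

r ≈ 0.106 per year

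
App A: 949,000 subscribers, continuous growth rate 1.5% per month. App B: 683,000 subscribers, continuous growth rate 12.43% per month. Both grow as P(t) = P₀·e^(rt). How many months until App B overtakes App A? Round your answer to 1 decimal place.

949000·e^(0.015t) = 683000·e^(0.1243t)
949000/683000 = e^((0.1243 − 0.015)t) → ln(1.38946) = 0.1093·t
t = 0.32891 / 0.1093

t ≈ 3.0 months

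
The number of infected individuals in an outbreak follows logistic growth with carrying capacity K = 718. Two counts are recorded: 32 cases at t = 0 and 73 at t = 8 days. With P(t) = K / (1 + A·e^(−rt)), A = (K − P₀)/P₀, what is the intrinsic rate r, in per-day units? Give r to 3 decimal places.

r ≈ 0.111 per day

A = (718 − 32)/32 = 21.4375
73 = 718/(1 + 21.4375·e^(−r·8)) → e^(−8r) = (9.83562 − 1)/21.4375 = 0.412157
r = −ln(0.412157)/8 = 0.88635/8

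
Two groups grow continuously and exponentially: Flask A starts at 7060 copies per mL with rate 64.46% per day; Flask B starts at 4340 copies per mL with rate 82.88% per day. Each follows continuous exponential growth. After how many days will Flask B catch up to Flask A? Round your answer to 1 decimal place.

t ≈ 2.6 days

7060·e^(0.6446t) = 4340·e^(0.8288t)
7060/4340 = e^((0.8288 − 0.6446)t) → ln(1.62673) = 0.1842·t
t = 0.48657 / 0.1842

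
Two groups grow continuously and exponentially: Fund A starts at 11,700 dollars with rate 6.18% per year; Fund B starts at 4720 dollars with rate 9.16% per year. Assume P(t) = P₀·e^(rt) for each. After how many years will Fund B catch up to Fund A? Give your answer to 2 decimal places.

11700·e^(0.0618t) = 4720·e^(0.0916t)
11700/4720 = e^((0.0916 − 0.0618)t) → ln(2.47881) = 0.0298·t
t = 0.90778 / 0.0298

t ≈ 30.46 years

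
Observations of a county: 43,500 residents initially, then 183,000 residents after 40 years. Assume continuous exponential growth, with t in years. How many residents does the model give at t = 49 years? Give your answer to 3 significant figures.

≈ 253,000 residents

r = ln(183000/43500) / 40 ≈ 0.035918 per year
P(49) = 43500 · e^(0.035918·49) = 43500 · 5.81237 ≈ 252838.09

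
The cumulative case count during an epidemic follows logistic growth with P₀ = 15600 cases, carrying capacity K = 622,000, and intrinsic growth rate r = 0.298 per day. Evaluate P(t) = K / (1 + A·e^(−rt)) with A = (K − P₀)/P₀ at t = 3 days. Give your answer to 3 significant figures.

≈ 36,800 cases

A = (622000 − 15600)/15600 = 38.87179
P(3) = 622000 / (1 + 38.87179·e^(−0.298·3)) = 622000 / (1 + 38.87179·0.409016)
= 622000 / 16.8992 ≈ 36806.47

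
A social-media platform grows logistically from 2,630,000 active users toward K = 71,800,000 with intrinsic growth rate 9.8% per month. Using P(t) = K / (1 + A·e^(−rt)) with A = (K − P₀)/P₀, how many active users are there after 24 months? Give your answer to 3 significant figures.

≈ 20,500,000 active users

A = (71800000 − 2630000)/2630000 = 26.30038
P(24) = 71800000 / (1 + 26.30038·e^(−0.098·24)) = 71800000 / (1 + 26.30038·0.095179)
= 71800000 / 3.50323 ≈ 20495349.47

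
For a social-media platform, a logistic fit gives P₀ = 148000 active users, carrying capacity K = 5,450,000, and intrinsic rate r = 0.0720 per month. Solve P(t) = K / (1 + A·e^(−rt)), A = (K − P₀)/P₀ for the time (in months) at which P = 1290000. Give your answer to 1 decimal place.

t ≈ 33.4 months

A = (5450000 − 148000)/148000 = 35.82432
1290000 = 5450000/(1 + 35.82432·e^(−0.072t)) → 1 + 35.82432·e^(−0.072t) = 4.22481
e^(−0.072t) = 0.090017 → t = ln(11.10899)/0.072 = 2.40775/0.072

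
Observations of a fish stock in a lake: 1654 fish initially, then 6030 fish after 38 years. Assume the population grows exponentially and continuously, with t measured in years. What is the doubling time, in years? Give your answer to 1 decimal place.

doubling time ≈ 20.4 years

r = ln(6030/1654) / 38 = ln(3.64571) / 38 ≈ 0.034041 per year
doubling time = ln 2 / |r| = 0.69315 / 0.034041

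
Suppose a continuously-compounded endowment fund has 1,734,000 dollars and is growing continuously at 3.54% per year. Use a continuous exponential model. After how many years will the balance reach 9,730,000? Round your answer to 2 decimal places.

t ≈ 48.72 years

9730000 = 1734000 · e^(0.0354·t)
t = ln(9730000/1734000) / 0.0354 = ln(5.6113) / 0.0354 = 1.72478 / 0.0354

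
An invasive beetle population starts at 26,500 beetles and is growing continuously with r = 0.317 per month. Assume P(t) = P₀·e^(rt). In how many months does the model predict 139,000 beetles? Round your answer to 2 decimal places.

139000 = 26500 · e^(0.317·t)
t = ln(139000/26500) / 0.317 = ln(5.24528) / 0.317 = 1.65733 / 0.317

t ≈ 5.23 months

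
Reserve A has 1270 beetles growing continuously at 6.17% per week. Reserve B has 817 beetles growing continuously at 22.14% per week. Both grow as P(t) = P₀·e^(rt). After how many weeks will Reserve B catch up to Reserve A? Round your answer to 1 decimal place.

t ≈ 2.8 weeks

1270·e^(0.0617t) = 817·e^(0.2214t)
1270/817 = e^((0.2214 − 0.0617)t) → ln(1.55447) = 0.1597·t
t = 0.44113 / 0.1597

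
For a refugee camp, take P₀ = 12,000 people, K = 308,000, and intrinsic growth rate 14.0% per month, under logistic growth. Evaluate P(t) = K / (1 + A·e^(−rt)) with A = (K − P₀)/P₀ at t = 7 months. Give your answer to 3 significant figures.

A = (308000 − 12000)/12000 = 24.66667
P(7) = 308000 / (1 + 24.66667·e^(−0.14·7)) = 308000 / (1 + 24.66667·0.375311)
= 308000 / 10.25767 ≈ 30026.3

≈ 30,000 people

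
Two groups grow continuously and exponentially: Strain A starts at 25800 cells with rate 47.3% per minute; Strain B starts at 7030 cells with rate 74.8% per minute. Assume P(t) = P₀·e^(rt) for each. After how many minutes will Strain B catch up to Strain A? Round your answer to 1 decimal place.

25800·e^(0.473t) = 7030·e^(0.748t)
25800/7030 = e^((0.748 − 0.473)t) → ln(3.66999) = 0.275·t
t = 1.30019 / 0.275

t ≈ 4.7 minutes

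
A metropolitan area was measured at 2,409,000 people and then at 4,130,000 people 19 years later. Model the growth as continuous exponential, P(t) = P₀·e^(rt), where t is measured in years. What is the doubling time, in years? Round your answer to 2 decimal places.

doubling time ≈ 24.43 years

r = ln(4130000/2409000) / 19 = ln(1.7144) / 19 ≈ 0.028372 per year
doubling time = ln 2 / |r| = 0.69315 / 0.028372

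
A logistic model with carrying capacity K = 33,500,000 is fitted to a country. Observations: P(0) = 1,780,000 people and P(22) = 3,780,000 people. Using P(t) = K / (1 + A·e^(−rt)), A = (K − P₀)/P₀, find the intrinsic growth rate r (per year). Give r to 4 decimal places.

A = (33500000 − 1780000)/1780000 = 17.82022
3780000 = 33500000/(1 + 17.82022·e^(−r·22)) → e^(−22r) = (8.86243 − 1)/17.82022 = 0.441208
r = −ln(0.441208)/22 = 0.81824/22

r ≈ 0.0372 per year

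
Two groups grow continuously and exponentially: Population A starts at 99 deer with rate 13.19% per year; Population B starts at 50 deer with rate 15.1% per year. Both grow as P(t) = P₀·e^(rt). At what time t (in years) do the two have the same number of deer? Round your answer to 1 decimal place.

t ≈ 35.8 years

99·e^(0.1319t) = 50·e^(0.151t)
99/50 = e^((0.151 − 0.1319)t) → ln(1.98) = 0.0191·t
t = 0.6831 / 0.0191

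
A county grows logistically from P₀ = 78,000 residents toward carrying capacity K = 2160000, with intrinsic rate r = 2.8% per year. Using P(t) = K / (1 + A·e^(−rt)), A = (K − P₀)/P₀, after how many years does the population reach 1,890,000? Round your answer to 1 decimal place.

A = (2160000 − 78000)/78000 = 26.69231
1890000 = 2160000/(1 + 26.69231·e^(−0.028t)) → 1 + 26.69231·e^(−0.028t) = 1.14286
e^(−0.028t) = 0.005352 → t = ln(186.84615)/0.028 = 5.23029/0.028

t ≈ 186.8 years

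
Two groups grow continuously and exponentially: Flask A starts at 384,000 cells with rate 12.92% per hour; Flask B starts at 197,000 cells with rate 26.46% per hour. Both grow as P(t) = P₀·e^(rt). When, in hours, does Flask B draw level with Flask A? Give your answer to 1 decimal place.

t ≈ 4.9 hours

384000·e^(0.1292t) = 197000·e^(0.2646t)
384000/197000 = e^((0.2646 − 0.1292)t) → ln(1.94924) = 0.1354·t
t = 0.66744 / 0.1354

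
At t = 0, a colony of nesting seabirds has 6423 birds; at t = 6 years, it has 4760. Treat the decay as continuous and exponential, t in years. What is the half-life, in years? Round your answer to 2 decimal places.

r = ln(4760/6423) / 6 = ln(0.74109) / 6 ≈ -0.04994 per year
half-life = ln 2 / |r| = 0.69315 / 0.04994

half-life ≈ 13.88 years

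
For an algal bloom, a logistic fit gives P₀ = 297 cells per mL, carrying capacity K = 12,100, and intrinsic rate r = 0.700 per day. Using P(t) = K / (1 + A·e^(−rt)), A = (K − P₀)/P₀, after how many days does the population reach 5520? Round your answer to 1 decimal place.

A = (12100 − 297)/297 = 39.74074
5520 = 12100/(1 + 39.74074·e^(−0.7t)) → 1 + 39.74074·e^(−0.7t) = 2.19203
e^(−0.7t) = 0.029995 → t = ln(33.33874)/0.7 = 3.50672/0.7

t ≈ 5.0 days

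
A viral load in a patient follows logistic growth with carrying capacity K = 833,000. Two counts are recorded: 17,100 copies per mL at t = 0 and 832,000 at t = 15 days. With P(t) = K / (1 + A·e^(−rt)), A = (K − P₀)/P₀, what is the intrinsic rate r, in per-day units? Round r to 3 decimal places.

A = (833000 − 17100)/17100 = 47.71345
832000 = 833000/(1 + 47.71345·e^(−r·15)) → e^(−15r) = (1.0012 − 1)/47.71345 = 0.000025
r = −ln(0.000025)/15 = 10.58905/15

r ≈ 0.706 per day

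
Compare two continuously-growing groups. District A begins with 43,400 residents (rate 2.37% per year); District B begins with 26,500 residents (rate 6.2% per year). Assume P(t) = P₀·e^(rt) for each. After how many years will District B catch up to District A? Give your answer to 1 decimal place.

43400·e^(0.0237t) = 26500·e^(0.062t)
43400/26500 = e^((0.062 − 0.0237)t) → ln(1.63774) = 0.0383·t
t = 0.49331 / 0.0383

t ≈ 12.9 years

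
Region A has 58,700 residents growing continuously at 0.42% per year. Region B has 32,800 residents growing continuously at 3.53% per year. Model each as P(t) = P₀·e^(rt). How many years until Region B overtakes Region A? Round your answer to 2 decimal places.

58700·e^(0.0042t) = 32800·e^(0.0353t)
58700/32800 = e^((0.0353 − 0.0042)t) → ln(1.78963) = 0.0311·t
t = 0.58201 / 0.0311

t ≈ 18.71 years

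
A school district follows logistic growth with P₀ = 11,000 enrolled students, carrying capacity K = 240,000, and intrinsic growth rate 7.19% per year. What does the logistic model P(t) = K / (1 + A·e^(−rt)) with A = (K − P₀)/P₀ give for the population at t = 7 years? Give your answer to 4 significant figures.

≈ 17,670 enrolled students

A = (240000 − 11000)/11000 = 20.81818
P(7) = 240000 / (1 + 20.81818·e^(−0.0719·7)) = 240000 / (1 + 20.81818·0.604532)
= 240000 / 13.58527 ≈ 17666.2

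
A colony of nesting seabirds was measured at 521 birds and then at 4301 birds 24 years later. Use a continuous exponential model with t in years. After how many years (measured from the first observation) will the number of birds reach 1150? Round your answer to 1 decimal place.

t ≈ 9.0 years

r = ln(4301/521) / 24 ≈ 0.087952 per year
t = ln(1150/521) / r = 0.79177 / 0.087952 ≈ 9.002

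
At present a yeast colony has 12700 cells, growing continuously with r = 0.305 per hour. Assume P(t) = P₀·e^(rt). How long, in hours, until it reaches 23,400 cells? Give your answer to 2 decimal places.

23400 = 12700 · e^(0.305·t)
t = ln(23400/12700) / 0.305 = ln(1.84252) / 0.305 = 0.61113 / 0.305

t ≈ 2.00 hours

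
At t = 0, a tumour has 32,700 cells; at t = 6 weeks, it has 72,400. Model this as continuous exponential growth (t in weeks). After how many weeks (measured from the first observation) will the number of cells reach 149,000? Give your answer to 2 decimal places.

r = ln(72400/32700) / 6 ≈ 0.132472 per week
t = ln(149000/32700) / r = 1.51657 / 0.132472 ≈ 11.448

t ≈ 11.45 weeks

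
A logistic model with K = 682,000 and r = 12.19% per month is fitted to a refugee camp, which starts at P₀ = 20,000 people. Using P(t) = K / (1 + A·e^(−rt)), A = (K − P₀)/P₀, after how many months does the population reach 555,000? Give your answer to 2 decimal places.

A = (682000 − 20000)/20000 = 33.1
555000 = 682000/(1 + 33.1·e^(−0.1219t)) → 1 + 33.1·e^(−0.1219t) = 1.22883
e^(−0.1219t) = 0.006913 → t = ln(144.64961)/0.1219 = 4.97431/0.1219

t ≈ 40.81 months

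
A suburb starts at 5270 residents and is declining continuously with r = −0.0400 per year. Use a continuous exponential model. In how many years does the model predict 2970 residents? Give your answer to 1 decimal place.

2970 = 5270 · e^(-0.04·t)
t = ln(2970/5270) / -0.04 = ln(0.56357) / -0.04 = -0.57347 / -0.04

t ≈ 14.3 years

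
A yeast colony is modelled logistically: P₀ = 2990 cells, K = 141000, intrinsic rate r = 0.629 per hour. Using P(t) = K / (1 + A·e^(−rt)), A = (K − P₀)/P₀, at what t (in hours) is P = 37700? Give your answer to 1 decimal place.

A = (141000 − 2990)/2990 = 46.15719
37700 = 141000/(1 + 46.15719·e^(−0.629t)) → 1 + 46.15719·e^(−0.629t) = 3.74005
e^(−0.629t) = 0.059364 → t = ln(16.84536)/0.629 = 2.82408/0.629

t ≈ 4.5 hours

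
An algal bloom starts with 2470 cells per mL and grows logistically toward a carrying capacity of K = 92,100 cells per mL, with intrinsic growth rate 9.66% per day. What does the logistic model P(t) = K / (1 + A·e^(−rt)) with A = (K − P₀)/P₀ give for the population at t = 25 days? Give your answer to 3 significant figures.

≈ 21,700 cells per mL

A = (92100 − 2470)/2470 = 36.28745
P(25) = 92100 / (1 + 36.28745·e^(−0.0966·25)) = 92100 / (1 + 36.28745·0.089367)
= 92100 / 4.24291 ≈ 21706.79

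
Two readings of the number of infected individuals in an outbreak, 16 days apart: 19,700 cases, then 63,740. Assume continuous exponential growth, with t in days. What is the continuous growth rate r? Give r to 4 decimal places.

r ≈ 0.0734 per day

63740 = 19700 · e^(r·16)
e^(16r) = 63740/19700 = 3.23553
r = ln(3.23553) / 16 = 1.17419 / 16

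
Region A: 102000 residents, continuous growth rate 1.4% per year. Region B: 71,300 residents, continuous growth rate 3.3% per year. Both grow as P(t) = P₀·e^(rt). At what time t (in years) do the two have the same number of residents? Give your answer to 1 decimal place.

102000·e^(0.014t) = 71300·e^(0.033t)
102000/71300 = e^((0.033 − 0.014)t) → ln(1.43058) = 0.019·t
t = 0.35808 / 0.019

t ≈ 18.8 years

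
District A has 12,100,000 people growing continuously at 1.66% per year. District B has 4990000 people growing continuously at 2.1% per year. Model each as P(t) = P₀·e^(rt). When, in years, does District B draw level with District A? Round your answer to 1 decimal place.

12100000·e^(0.0166t) = 4990000·e^(0.021t)
12100000/4990000 = e^((0.021 − 0.0166)t) → ln(2.42485) = 0.0044·t
t = 0.88577 / 0.0044

t ≈ 201.3 years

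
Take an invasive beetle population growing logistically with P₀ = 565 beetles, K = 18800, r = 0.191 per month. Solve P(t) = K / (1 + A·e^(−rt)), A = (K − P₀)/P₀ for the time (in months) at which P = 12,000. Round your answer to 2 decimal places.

t ≈ 21.16 months

A = (18800 − 565)/565 = 32.27434
12000 = 18800/(1 + 32.27434·e^(−0.191t)) → 1 + 32.27434·e^(−0.191t) = 1.56667
e^(−0.191t) = 0.017558 → t = ln(56.95471)/0.191 = 4.04226/0.191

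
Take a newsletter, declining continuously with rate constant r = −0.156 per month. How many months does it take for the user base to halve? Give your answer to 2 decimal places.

half-life = ln(2) / |r| = 0.69315 / 0.156

half-life ≈ 4.44 months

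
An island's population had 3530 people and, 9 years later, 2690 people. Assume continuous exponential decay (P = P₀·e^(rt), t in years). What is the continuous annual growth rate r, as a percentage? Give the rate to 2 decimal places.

r ≈ -3.02% per year

2690 = 3530 · e^(r·9)
e^(9r) = 2690/3530 = 0.76204
r = ln(0.76204) / 9 = -0.27176 / 9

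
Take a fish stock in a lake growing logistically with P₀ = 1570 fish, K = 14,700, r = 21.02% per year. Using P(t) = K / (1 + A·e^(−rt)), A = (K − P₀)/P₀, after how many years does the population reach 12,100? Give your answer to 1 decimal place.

t ≈ 17.4 years

A = (14700 − 1570)/1570 = 8.36306
12100 = 14700/(1 + 8.36306·e^(−0.2102t)) → 1 + 8.36306·e^(−0.2102t) = 1.21488
e^(−0.2102t) = 0.025693 → t = ln(38.92038)/0.2102 = 3.66152/0.2102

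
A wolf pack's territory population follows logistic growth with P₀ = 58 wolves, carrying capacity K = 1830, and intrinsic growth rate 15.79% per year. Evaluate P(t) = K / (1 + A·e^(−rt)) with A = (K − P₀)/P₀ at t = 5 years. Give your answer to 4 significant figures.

≈ 123.0 wolves

A = (1830 − 58)/58 = 30.55172
P(5) = 1830 / (1 + 30.55172·e^(−0.1579·5)) = 1830 / (1 + 30.55172·0.454072)
= 1830 / 14.87268 ≈ 123.04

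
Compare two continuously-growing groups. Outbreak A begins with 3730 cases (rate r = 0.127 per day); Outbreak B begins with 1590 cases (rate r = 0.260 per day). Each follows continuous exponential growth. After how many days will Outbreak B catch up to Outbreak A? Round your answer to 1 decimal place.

t ≈ 6.4 days

3730·e^(0.127t) = 1590·e^(0.26t)
3730/1590 = e^((0.26 − 0.127)t) → ln(2.34591) = 0.133·t
t = 0.85267 / 0.133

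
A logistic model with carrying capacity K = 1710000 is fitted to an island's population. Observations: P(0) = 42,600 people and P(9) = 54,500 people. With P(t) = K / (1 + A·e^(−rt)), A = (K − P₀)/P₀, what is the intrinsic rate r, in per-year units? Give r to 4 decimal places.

A = (1710000 − 42600)/42600 = 39.14085
54500 = 1710000/(1 + 39.14085·e^(−r·9)) → e^(−9r) = (31.37615 − 1)/39.14085 = 0.776073
r = −ln(0.776073)/9 = 0.25351/9

r ≈ 0.0282 per year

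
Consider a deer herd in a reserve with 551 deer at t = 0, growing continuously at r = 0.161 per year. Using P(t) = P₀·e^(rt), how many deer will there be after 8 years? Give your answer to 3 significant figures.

≈ 2,000 deer

P(8) = 551 · e^(0.161·8) = 551 · e^(1.288)
= 551 · 3.62553 ≈ 1997.67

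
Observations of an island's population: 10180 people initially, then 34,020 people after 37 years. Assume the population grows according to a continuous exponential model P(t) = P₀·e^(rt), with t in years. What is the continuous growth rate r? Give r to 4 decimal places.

34020 = 10180 · e^(r·37)
e^(37r) = 34020/10180 = 3.34185
r = ln(3.34185) / 37 = 1.20652 / 37

r ≈ 0.0326 per year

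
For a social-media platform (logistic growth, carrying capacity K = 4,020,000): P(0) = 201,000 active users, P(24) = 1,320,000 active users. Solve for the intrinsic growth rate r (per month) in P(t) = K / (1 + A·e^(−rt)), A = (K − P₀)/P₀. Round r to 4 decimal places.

r ≈ 0.0929 per month

A = (4020000 − 201000)/201000 = 19
1320000 = 4020000/(1 + 19·e^(−r·24)) → e^(−24r) = (3.04545 − 1)/19 = 0.107656
r = −ln(0.107656)/24 = 2.22882/24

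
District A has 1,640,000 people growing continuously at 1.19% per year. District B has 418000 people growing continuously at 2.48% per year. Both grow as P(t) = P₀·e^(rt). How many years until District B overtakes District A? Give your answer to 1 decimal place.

1640000·e^(0.0119t) = 418000·e^(0.0248t)
1640000/418000 = e^((0.0248 − 0.0119)t) → ln(3.92344) = 0.0129·t
t = 1.36697 / 0.0129

t ≈ 106.0 years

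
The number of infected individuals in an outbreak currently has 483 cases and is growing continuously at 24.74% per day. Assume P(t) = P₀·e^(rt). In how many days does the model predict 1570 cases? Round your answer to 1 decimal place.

t ≈ 4.8 days

1570 = 483 · e^(0.2474·t)
t = ln(1570/483) / 0.2474 = ln(3.25052) / 0.2474 = 1.17881 / 0.2474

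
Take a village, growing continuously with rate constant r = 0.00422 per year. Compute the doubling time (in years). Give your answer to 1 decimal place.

doubling time = ln(2) / |r| = 0.69315 / 0.00422

doubling time ≈ 164.3 years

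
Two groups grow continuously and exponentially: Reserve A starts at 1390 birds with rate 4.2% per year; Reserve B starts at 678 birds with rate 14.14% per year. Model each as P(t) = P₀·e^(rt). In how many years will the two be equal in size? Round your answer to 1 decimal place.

1390·e^(0.042t) = 678·e^(0.1414t)
1390/678 = e^((0.1414 − 0.042)t) → ln(2.05015) = 0.0994·t
t = 0.71791 / 0.0994

t ≈ 7.2 years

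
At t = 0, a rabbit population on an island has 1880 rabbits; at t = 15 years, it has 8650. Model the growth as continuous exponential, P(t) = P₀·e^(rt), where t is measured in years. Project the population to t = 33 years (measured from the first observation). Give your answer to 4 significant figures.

≈ 54,010 rabbits

r = ln(8650/1880) / 15 ≈ 0.101753 per year
P(33) = 1880 · e^(0.101753·33) = 1880 · 28.72686 ≈ 54006.5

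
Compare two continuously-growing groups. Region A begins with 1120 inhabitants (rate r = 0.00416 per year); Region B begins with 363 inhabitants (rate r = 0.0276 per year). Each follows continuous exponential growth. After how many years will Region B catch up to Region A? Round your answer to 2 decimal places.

1120·e^(0.00416t) = 363·e^(0.0276t)
1120/363 = e^((0.0276 − 0.00416)t) → ln(3.0854) = 0.02344·t
t = 1.12668 / 0.02344

t ≈ 48.07 years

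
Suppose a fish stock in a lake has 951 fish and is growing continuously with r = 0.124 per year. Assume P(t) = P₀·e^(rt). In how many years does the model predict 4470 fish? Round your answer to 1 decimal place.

4470 = 951 · e^(0.124·t)
t = ln(4470/951) / 0.124 = ln(4.70032) / 0.124 = 1.54763 / 0.124

t ≈ 12.5 years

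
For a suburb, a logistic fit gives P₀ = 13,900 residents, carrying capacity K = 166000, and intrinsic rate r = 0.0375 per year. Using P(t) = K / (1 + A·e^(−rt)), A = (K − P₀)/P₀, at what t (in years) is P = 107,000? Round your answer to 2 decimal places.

t ≈ 79.68 years

A = (166000 − 13900)/13900 = 10.94245
107000 = 166000/(1 + 10.94245·e^(−0.0375t)) → 1 + 10.94245·e^(−0.0375t) = 1.5514
e^(−0.0375t) = 0.050391 → t = ln(19.84478)/0.0375 = 2.98794/0.0375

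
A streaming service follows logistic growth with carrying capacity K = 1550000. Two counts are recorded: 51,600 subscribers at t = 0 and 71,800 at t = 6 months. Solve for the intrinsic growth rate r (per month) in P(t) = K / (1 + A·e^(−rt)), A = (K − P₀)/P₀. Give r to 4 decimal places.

r ≈ 0.0573 per month

A = (1550000 − 51600)/51600 = 29.03876
71800 = 1550000/(1 + 29.03876·e^(−r·6)) → e^(−6r) = (21.58774 − 1)/29.03876 = 0.708975
r = −ln(0.708975)/6 = 0.34394/6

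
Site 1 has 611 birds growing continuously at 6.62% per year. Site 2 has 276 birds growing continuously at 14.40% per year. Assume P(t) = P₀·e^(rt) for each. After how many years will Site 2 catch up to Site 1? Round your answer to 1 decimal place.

611·e^(0.0662t) = 276·e^(0.144t)
611/276 = e^((0.144 − 0.0662)t) → ln(2.21377) = 0.0778·t
t = 0.7947 / 0.0778

t ≈ 10.2 years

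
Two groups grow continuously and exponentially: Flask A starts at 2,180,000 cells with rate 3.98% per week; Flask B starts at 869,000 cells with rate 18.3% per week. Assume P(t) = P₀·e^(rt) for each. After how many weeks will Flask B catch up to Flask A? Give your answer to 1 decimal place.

t ≈ 6.4 weeks

2180000·e^(0.0398t) = 869000·e^(0.183t)
2180000/869000 = e^((0.183 − 0.0398)t) → ln(2.50863) = 0.1432·t
t = 0.91974 / 0.1432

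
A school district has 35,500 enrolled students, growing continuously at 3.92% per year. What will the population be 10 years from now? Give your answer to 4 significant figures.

P(10) = 35500 · e^(0.0392·10) = 35500 · e^(0.392)
= 35500 · 1.47994 ≈ 52537.79

≈ 52,540 enrolled students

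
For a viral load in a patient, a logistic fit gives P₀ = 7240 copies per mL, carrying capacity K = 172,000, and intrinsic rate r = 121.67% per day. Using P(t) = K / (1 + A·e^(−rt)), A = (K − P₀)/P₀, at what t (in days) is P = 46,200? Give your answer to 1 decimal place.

t ≈ 1.7 days

A = (172000 − 7240)/7240 = 22.75691
46200 = 172000/(1 + 22.75691·e^(−1.2167t)) → 1 + 22.75691·e^(−1.2167t) = 3.72294
e^(−1.2167t) = 0.119654 → t = ln(8.35746)/1.2167 = 2.12316/1.2167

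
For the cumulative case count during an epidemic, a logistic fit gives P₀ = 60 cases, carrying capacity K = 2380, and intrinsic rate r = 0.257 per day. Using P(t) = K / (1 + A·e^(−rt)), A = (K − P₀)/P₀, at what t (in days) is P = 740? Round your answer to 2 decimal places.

A = (2380 − 60)/60 = 38.66667
740 = 2380/(1 + 38.66667·e^(−0.257t)) → 1 + 38.66667·e^(−0.257t) = 3.21622
e^(−0.257t) = 0.057316 → t = ln(17.44715)/0.257 = 2.85918/0.257

t ≈ 11.13 days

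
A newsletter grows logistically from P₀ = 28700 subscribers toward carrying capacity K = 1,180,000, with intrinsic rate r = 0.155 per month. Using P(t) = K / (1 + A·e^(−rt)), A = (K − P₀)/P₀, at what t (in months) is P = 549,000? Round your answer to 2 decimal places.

t ≈ 22.92 months

A = (1180000 − 28700)/28700 = 40.11498
549000 = 1180000/(1 + 40.11498·e^(−0.155t)) → 1 + 40.11498·e^(−0.155t) = 2.14936
e^(−0.155t) = 0.028652 → t = ln(34.90194)/0.155 = 3.55254/0.155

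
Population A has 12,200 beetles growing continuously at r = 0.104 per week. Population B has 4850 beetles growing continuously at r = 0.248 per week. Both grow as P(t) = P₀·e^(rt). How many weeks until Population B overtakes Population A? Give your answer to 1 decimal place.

12200·e^(0.104t) = 4850·e^(0.248t)
12200/4850 = e^((0.248 − 0.104)t) → ln(2.51546) = 0.144·t
t = 0.92246 / 0.144

t ≈ 6.4 weeks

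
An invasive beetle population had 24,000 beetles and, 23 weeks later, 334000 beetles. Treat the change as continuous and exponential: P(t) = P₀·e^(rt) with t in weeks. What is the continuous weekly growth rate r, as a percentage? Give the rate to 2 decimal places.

334000 = 24000 · e^(r·23)
e^(23r) = 334000/24000 = 13.91667
r = ln(13.91667) / 23 = 2.63309 / 23

r ≈ 11.45% per week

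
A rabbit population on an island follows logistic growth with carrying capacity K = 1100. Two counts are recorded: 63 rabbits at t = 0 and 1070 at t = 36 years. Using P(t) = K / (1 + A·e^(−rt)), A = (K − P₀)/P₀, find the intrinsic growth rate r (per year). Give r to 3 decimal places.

r ≈ 0.177 per year

A = (1100 − 63)/63 = 16.46032
1070 = 1100/(1 + 16.46032·e^(−r·36)) → e^(−36r) = (1.02804 − 1)/16.46032 = 0.001703
r = −ln(0.001703)/36 = 6.37517/36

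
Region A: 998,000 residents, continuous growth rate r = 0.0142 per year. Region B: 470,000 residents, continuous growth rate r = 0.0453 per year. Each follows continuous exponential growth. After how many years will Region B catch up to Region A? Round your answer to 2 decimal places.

998000·e^(0.0142t) = 470000·e^(0.0453t)
998000/470000 = e^((0.0453 − 0.0142)t) → ln(2.1234) = 0.0311·t
t = 0.75302 / 0.0311

t ≈ 24.21 years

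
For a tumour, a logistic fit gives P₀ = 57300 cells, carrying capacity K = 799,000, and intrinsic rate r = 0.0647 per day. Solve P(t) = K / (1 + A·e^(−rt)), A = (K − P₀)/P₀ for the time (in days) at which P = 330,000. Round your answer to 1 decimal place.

A = (799000 − 57300)/57300 = 12.94415
330000 = 799000/(1 + 12.94415·e^(−0.0647t)) → 1 + 12.94415·e^(−0.0647t) = 2.42121
e^(−0.0647t) = 0.109796 → t = ln(9.10783)/0.0647 = 2.20913/0.0647

t ≈ 34.1 days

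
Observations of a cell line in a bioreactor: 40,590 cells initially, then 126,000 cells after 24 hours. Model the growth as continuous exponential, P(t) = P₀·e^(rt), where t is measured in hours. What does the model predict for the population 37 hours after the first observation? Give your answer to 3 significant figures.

r = ln(126000/40590) / 24 ≈ 0.047198 per hour
P(37) = 40590 · e^(0.047198·37) = 40590 · 5.73357 ≈ 232725.66

≈ 233,000 cells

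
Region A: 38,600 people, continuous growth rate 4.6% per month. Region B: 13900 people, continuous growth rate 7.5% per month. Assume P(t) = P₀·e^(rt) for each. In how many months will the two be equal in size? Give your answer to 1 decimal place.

38600·e^(0.046t) = 13900·e^(0.075t)
38600/13900 = e^((0.075 − 0.046)t) → ln(2.77698) = 0.029·t
t = 1.02136 / 0.029

t ≈ 35.2 months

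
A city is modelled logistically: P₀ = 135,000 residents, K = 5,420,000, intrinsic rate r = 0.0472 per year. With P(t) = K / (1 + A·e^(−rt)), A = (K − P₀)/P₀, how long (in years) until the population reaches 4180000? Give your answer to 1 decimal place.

A = (5420000 − 135000)/135000 = 39.14815
4180000 = 5420000/(1 + 39.14815·e^(−0.0472t)) → 1 + 39.14815·e^(−0.0472t) = 1.29665
e^(−0.0472t) = 0.007578 → t = ln(131.96714)/0.0472 = 4.88255/0.0472

t ≈ 103.4 years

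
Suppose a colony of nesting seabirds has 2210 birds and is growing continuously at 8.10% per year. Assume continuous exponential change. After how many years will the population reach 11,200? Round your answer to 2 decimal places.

t ≈ 20.04 years

11200 = 2210 · e^(0.081·t)
t = ln(11200/2210) / 0.081 = ln(5.06787) / 0.081 = 1.62292 / 0.081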